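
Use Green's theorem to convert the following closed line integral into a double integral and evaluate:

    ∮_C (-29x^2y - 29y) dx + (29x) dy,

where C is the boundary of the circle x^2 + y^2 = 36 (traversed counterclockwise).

Green's theorem converts the closed line integral into a double integral over the enclosed region D:

    ∮_C P dx + Q dy = ∬_D (∂Q/∂x - ∂P/∂y) dA.

Here P = -29x^2y - 29y, Q = 29x, so

    ∂Q/∂x = 29,    ∂P/∂y = -29x^2 - 29,
    ∂Q/∂x - ∂P/∂y = 29x^2 + 58.

D is the region x^2 + y^2 ≤ 36. Evaluating the double integral:

In polar coordinates (x = r cos θ, y = r sin θ, dA = r dr dθ) the integrand becomes 29r^2cos(θ)^2 + 58, so

    ∬_D (29x^2 + 58) dA = ∫_0^{2π} ∫_0^{6} (29r^2cos(θ)^2 + 58) · r dr dθ.

Inner (r from 0 to 6): 9396cos(θ)^2 + 1044.
Outer (θ from 0 to 2π): 11484π.

Therefore ∮_C P dx + Q dy = 11484π.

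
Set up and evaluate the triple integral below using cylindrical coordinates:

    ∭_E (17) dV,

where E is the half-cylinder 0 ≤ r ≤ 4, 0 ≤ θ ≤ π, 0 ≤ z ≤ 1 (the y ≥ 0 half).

In cylindrical coordinates, x = r cos(θ), y = r sin(θ), z = z, and dV = r dr dθ dz.

The integrand becomes 17, so

    ∭_E (17) dV = ∫_{0}^{π} ∫_{0}^{4} ∫_{0}^{1} (17) · r dz dr dθ.

Inner (z): 17r.
Middle (r from 0 to 4): 136.
Outer (θ): 136π.

Therefore the triple integral equals 136π.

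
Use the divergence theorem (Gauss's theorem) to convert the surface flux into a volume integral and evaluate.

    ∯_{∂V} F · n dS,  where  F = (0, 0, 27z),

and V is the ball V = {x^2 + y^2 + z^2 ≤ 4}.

By the divergence theorem,

    ∯_{∂V} F · n dS = ∭_V (∇ · F) dV.

Compute the divergence:
    ∇ · F = ∂F_x/∂x + ∂F_y/∂y + ∂F_z/∂z = 0 + 0 + 27 = 27.

In spherical coordinates, x = ρ sin(φ) cos(θ), y = ρ sin(φ) sin(θ), z = ρ cos(φ), dV = ρ^2 sin(φ) dρ dφ dθ, with 0 ≤ ρ ≤ 2, 0 ≤ φ ≤ π, 0 ≤ θ ≤ 2π.

The integrand, after substitution and multiplying by the volume element, becomes (27) · ρ^2 sin(φ), so

    ∭_V (∇·F) dV = ∫_0^{2π} ∫_0^{π} ∫_0^{2} (27) · ρ^2 sin(φ) dρ dφ dθ.

Inner (ρ from 0 to 2): 72sin(φ).
Middle (φ from 0 to π): 144.
Outer (θ from 0 to 2π): 288π.

Therefore ∯_{∂V} F · n dS = 288π.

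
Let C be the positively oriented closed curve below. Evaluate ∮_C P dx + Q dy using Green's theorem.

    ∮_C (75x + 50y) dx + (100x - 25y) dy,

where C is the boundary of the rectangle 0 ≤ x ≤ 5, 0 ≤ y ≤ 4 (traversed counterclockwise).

Green's theorem converts the closed line integral into a double integral over the enclosed region D:

    ∮_C P dx + Q dy = ∬_D (∂Q/∂x - ∂P/∂y) dA.

Here P = 75x + 50y, Q = 100x - 25y, so

    ∂Q/∂x = 100,    ∂P/∂y = 50,
    ∂Q/∂x - ∂P/∂y = 50.

D is the region 0 ≤ x ≤ 5, 0 ≤ y ≤ 4. Evaluating the double integral:

    ∬_D (50) dA = ∫_0^{5} ∫_0^{4} (50) dy dx.

Inner (y from 0 to 4): 200.
Outer (x from 0 to 5): 1000.

Therefore ∮_C P dx + Q dy = 1000.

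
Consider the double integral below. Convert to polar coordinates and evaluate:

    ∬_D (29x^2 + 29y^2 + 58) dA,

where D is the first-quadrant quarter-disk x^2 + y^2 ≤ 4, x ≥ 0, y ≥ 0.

The region D is 0 ≤ r ≤ 2, 0 ≤ θ ≤ π/2 in polar coordinates, where x = r cos(θ), y = r sin(θ), and dA = r dr dθ.

Under the substitution, the integrand becomes 29r^2 + 58, so

    ∬_D (29x^2 + 29y^2 + 58) dA = ∫_{0}^{π/2} ∫_{0}^{2} (29r^2 + 58) · r dr dθ.

Inner integral (in r): ∫_{0}^{2} (29r^2 + 58) · r dr = 232.

Outer integral (in θ): ∫_{0}^{π/2} (232) dθ = 116π.

Therefore ∬_D (29x^2 + 29y^2 + 58) dA = 116π.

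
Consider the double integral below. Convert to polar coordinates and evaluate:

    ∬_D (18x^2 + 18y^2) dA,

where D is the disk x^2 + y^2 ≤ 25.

The region D is 0 ≤ r ≤ 5, 0 ≤ θ ≤ 2π in polar coordinates, where x = r cos(θ), y = r sin(θ), and dA = r dr dθ.

Under the substitution, the integrand becomes 18r^2, so

    ∬_D (18x^2 + 18y^2) dA = ∫_{0}^{2π} ∫_{0}^{5} (18r^2) · r dr dθ.

Inner integral (in r): ∫_{0}^{5} (18r^2) · r dr = 5625/2.

Outer integral (in θ): ∫_{0}^{2π} (5625/2) dθ = 5625π.

Therefore ∬_D (18x^2 + 18y^2) dA = 5625π.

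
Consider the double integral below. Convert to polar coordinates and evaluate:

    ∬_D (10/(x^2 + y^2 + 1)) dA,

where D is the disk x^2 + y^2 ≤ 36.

The region D is 0 ≤ r ≤ 6, 0 ≤ θ ≤ 2π in polar coordinates, where x = r cos(θ), y = r sin(θ), and dA = r dr dθ.

Under the substitution, the integrand becomes 10/(r^2 + 1), so

    ∬_D (10/(x^2 + y^2 + 1)) dA = ∫_{0}^{2π} ∫_{0}^{6} (10/(r^2 + 1)) · r dr dθ.

Inner integral (in r): ∫_{0}^{6} (10/(r^2 + 1)) · r dr = log(69343957).

Outer integral (in θ): ∫_{0}^{2π} (log(69343957)) dθ = 10π log(37).

Therefore ∬_D (10/(x^2 + y^2 + 1)) dA = 10π log(37).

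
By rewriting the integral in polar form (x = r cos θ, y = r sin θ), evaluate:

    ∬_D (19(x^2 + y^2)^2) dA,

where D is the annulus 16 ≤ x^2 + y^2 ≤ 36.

The region D is 4 ≤ r ≤ 6, 0 ≤ θ ≤ 2π in polar coordinates, where x = r cos(θ), y = r sin(θ), and dA = r dr dθ.

Under the substitution, the integrand becomes 19r^4, so

    ∬_D (19(x^2 + y^2)^2) dA = ∫_{0}^{2π} ∫_{4}^{6} (19r^4) · r dr dθ.

Inner integral (in r): ∫_{4}^{6} (19r^4) · r dr = 404320/3.

Outer integral (in θ): ∫_{0}^{2π} (404320/3) dθ = 808640π/3.

Therefore ∬_D (19(x^2 + y^2)^2) dA = 808640π/3.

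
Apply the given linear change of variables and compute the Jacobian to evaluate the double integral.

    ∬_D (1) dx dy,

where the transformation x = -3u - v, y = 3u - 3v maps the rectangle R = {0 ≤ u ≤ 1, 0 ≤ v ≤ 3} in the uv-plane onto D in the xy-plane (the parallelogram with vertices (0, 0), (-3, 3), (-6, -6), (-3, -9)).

Compute the Jacobian determinant of (x, y) with respect to (u, v):

    ∂(x,y)/∂(u,v) = | -3  -1 | = (-3)(-3) - (-1)(3) = 12.
                   | 3  -3 |

Its absolute value is |J| = 12 (the area scaling factor).

Substituting x = -3u - v, y = 3u - 3v into the integrand,

    1 → 1,

so the integral becomes

    ∬_R (1) · |J| du dv = ∫_0^1 ∫_0^3 (12) dv du.

Inner (v): 36.
Outer (u): 36.

Therefore ∬_D (1) dx dy = 36.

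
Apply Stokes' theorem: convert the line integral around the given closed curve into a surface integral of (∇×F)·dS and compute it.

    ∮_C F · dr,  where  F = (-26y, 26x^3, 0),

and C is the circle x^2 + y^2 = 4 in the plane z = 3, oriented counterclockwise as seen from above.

Let S be the flat disk x^2 + y^2 ≤ 4 in the plane z = 3, with upward unit normal n̂ = ẑ. By Stokes' theorem,

    ∮_C F · dr = ∬_S (∇ × F) · n̂ dS = ∬_D (curl F)_z dA,

where D is the disk x^2 + y^2 ≤ 4.

Compute the curl of F = (-26y, 26x^3, 0):
    (∇ × F)_x = ∂F_z/∂y - ∂F_y/∂z = 0,
    (∇ × F)_y = ∂F_x/∂z - ∂F_z/∂x = 0,
    (∇ × F)_z = ∂F_y/∂x - ∂F_x/∂y = 78x^2 + 26.

On z = 3, (curl F)_z = 78x^2 + 26.

Convert to polar (x = r cos θ, y = r sin θ, dA = r dr dθ); the integrand becomes 78r^2cos(θ)^2 + 26, so

    ∬_D (curl F)_z dA = ∫_0^{2π} ∫_0^{2} (78r^2cos(θ)^2 + 26) · r dr dθ.

Inner (r from 0 to 2): 312cos(θ)^2 + 52.
Outer (θ from 0 to 2π): 416π.

Therefore ∮_C F · dr = 416π.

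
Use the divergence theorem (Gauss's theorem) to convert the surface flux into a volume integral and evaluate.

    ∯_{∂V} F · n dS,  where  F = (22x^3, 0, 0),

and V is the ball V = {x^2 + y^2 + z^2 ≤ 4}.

By the divergence theorem,

    ∯_{∂V} F · n dS = ∭_V (∇ · F) dV.

Compute the divergence:
    ∇ · F = ∂F_x/∂x + ∂F_y/∂y + ∂F_z/∂z = 66x^2 + 0 + 0 = 66x^2.

In spherical coordinates, x = ρ sin(φ) cos(θ), y = ρ sin(φ) sin(θ), z = ρ cos(φ), dV = ρ^2 sin(φ) dρ dφ dθ, with 0 ≤ ρ ≤ 2, 0 ≤ φ ≤ π, 0 ≤ θ ≤ 2π.

The integrand, after substitution and multiplying by the volume element, becomes (66ρ^2sin(φ)^2cos(θ)^2) · ρ^2 sin(φ), so

    ∭_V (∇·F) dV = ∫_0^{2π} ∫_0^{π} ∫_0^{2} (66ρ^2sin(φ)^2cos(θ)^2) · ρ^2 sin(φ) dρ dφ dθ.

Inner (ρ from 0 to 2): 2112sin(φ)^3cos(θ)^2/5.
Middle (φ from 0 to π): 2816cos(θ)^2/5.
Outer (θ from 0 to 2π): 2816π/5.

Therefore ∯_{∂V} F · n dS = 2816π/5.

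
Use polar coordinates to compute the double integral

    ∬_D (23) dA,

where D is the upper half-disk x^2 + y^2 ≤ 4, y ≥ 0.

The region D is 0 ≤ r ≤ 2, 0 ≤ θ ≤ π in polar coordinates, where x = r cos(θ), y = r sin(θ), and dA = r dr dθ.

Under the substitution, the integrand becomes 23, so

    ∬_D (23) dA = ∫_{0}^{π} ∫_{0}^{2} (23) · r dr dθ.

Inner integral (in r): ∫_{0}^{2} (23) · r dr = 46.

Outer integral (in θ): ∫_{0}^{π} (46) dθ = 46π.

Therefore ∬_D (23) dA = 46π.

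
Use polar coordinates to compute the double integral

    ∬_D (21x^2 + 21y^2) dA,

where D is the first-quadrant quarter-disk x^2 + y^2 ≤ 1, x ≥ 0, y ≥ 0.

The region D is 0 ≤ r ≤ 1, 0 ≤ θ ≤ π/2 in polar coordinates, where x = r cos(θ), y = r sin(θ), and dA = r dr dθ.

Under the substitution, the integrand becomes 21r^2, so

    ∬_D (21x^2 + 21y^2) dA = ∫_{0}^{π/2} ∫_{0}^{1} (21r^2) · r dr dθ.

Inner integral (in r): ∫_{0}^{1} (21r^2) · r dr = 21/4.

Outer integral (in θ): ∫_{0}^{π/2} (21/4) dθ = 21π/8.

Therefore ∬_D (21x^2 + 21y^2) dA = 21π/8.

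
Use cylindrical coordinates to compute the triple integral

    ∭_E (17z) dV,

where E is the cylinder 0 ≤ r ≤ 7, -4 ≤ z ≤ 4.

In cylindrical coordinates, x = r cos(θ), y = r sin(θ), z = z, and dV = r dr dθ dz.

The integrand becomes 17z, so

    ∭_E (17z) dV = ∫_{0}^{2π} ∫_{0}^{7} ∫_{-4}^{4} (17z) · r dz dr dθ.

Inner (z): 0.
Middle (r from 0 to 7): 0.
Outer (θ): 0.

Therefore the triple integral equals 0.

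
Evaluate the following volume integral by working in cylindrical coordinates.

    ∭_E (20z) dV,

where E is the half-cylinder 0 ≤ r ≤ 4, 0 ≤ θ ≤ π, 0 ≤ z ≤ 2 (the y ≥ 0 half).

In cylindrical coordinates, x = r cos(θ), y = r sin(θ), z = z, and dV = r dr dθ dz.

The integrand becomes 20z, so

    ∭_E (20z) dV = ∫_{0}^{π} ∫_{0}^{4} ∫_{0}^{2} (20z) · r dz dr dθ.

Inner (z): 40r.
Middle (r from 0 to 4): 320.
Outer (θ): 320π.

Therefore the triple integral equals 320π.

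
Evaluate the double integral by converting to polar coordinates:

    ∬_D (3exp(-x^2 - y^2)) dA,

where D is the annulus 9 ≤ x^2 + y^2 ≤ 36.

The region D is 3 ≤ r ≤ 6, 0 ≤ θ ≤ 2π in polar coordinates, where x = r cos(θ), y = r sin(θ), and dA = r dr dθ.

Under the substitution, the integrand becomes 3exp(-r^2), so

    ∬_D (3exp(-x^2 - y^2)) dA = ∫_{0}^{2π} ∫_{3}^{6} (3exp(-r^2)) · r dr dθ.

Inner integral (in r): ∫_{3}^{6} (3exp(-r^2)) · r dr = -(3 - 3exp(27))exp(-36)/2.

Outer integral (in θ): ∫_{0}^{2π} (-(3 - 3exp(27))exp(-36)/2) dθ = -3π (1 - exp(27))exp(-36).

Therefore ∬_D (3exp(-x^2 - y^2)) dA = -3π (1 - exp(27))exp(-36).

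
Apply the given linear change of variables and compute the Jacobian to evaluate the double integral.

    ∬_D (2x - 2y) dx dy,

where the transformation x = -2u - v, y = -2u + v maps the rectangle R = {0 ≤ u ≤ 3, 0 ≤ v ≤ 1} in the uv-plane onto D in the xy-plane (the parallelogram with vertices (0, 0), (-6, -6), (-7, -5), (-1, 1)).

Compute the Jacobian determinant of (x, y) with respect to (u, v):

    ∂(x,y)/∂(u,v) = | -2  -1 | = (-2)(1) - (-1)(-2) = -4.
                   | -2  1 |

Its absolute value is |J| = 4 (the area scaling factor).

Substituting x = -2u - v, y = -2u + v into the integrand,

    2x - 2y → -4v,

so the integral becomes

    ∬_R (-4v) · |J| du dv = ∫_0^3 ∫_0^1 (-16v) dv du.

Inner (v): -8.
Outer (u): -24.

Therefore ∬_D (2x - 2y) dx dy = -24.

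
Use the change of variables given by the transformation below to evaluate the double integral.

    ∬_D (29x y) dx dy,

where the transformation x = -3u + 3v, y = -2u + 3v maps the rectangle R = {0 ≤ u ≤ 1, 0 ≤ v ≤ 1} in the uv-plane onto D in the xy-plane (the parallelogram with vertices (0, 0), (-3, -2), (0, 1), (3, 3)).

Compute the Jacobian determinant of (x, y) with respect to (u, v):

    ∂(x,y)/∂(u,v) = | -3  3 | = (-3)(3) - (3)(-2) = -3.
                   | -2  3 |

Its absolute value is |J| = 3 (the area scaling factor).

Substituting x = -3u + 3v, y = -2u + 3v into the integrand,

    29x y → 174u^2 - 435u v + 261v^2,

so the integral becomes

    ∬_R (174u^2 - 435u v + 261v^2) · |J| du dv = ∫_0^1 ∫_0^1 (522u^2 - 1305u v + 783v^2) dv du.

Inner (v): 522u^2 - 1305u/2 + 261.
Outer (u): 435/4.

Therefore ∬_D (29x y) dx dy = 435/4.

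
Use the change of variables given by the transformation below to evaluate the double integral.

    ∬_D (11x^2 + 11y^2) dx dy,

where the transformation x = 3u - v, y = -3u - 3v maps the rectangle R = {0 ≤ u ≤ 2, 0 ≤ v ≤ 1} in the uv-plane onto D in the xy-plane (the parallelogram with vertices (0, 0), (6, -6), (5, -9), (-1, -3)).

Compute the Jacobian determinant of (x, y) with respect to (u, v):

    ∂(x,y)/∂(u,v) = | 3  -1 | = (3)(-3) - (-1)(-3) = -12.
                   | -3  -3 |

Its absolute value is |J| = 12 (the area scaling factor).

Substituting x = 3u - v, y = -3u - 3v into the integrand,

    11x^2 + 11y^2 → 198u^2 + 132u v + 110v^2,

so the integral becomes

    ∬_R (198u^2 + 132u v + 110v^2) · |J| du dv = ∫_0^2 ∫_0^1 (2376u^2 + 1584u v + 1320v^2) dv du.

Inner (v): 2376u^2 + 792u + 440.
Outer (u): 8800.

Therefore ∬_D (11x^2 + 11y^2) dx dy = 8800.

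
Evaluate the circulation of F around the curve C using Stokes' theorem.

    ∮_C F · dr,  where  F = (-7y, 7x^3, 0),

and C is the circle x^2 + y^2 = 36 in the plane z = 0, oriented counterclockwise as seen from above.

Let S be the flat disk x^2 + y^2 ≤ 36 in the plane z = 0, with upward unit normal n̂ = ẑ. By Stokes' theorem,

    ∮_C F · dr = ∬_S (∇ × F) · n̂ dS = ∬_D (curl F)_z dA,

where D is the disk x^2 + y^2 ≤ 36.

Compute the curl of F = (-7y, 7x^3, 0):
    (∇ × F)_x = ∂F_z/∂y - ∂F_y/∂z = 0,
    (∇ × F)_y = ∂F_x/∂z - ∂F_z/∂x = 0,
    (∇ × F)_z = ∂F_y/∂x - ∂F_x/∂y = 21x^2 + 7.

On z = 0, (curl F)_z = 21x^2 + 7.

Convert to polar (x = r cos θ, y = r sin θ, dA = r dr dθ); the integrand becomes 21r^2cos(θ)^2 + 7, so

    ∬_D (curl F)_z dA = ∫_0^{2π} ∫_0^{6} (21r^2cos(θ)^2 + 7) · r dr dθ.

Inner (r from 0 to 6): 6804cos(θ)^2 + 126.
Outer (θ from 0 to 2π): 7056π.

Therefore ∮_C F · dr = 7056π.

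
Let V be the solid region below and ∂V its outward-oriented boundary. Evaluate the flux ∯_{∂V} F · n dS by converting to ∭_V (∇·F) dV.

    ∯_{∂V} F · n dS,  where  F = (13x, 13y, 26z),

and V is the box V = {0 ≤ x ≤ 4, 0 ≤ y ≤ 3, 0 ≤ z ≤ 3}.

By the divergence theorem,

    ∯_{∂V} F · n dS = ∭_V (∇ · F) dV.

Compute the divergence:
    ∇ · F = ∂F_x/∂x + ∂F_y/∂y + ∂F_z/∂z = 13 + 13 + 26 = 52.

V is a rectangular box, so dV = dx dy dz with 0 ≤ x ≤ 4, 0 ≤ y ≤ 3, 0 ≤ z ≤ 3.

Integrate (52) over V as an iterated integral:

    ∭_V (∇·F) dV = ∫_0^{4} ∫_0^{3} ∫_0^{3} (52) dz dy dx.

Inner (z from 0 to 3): 156.
Middle (y from 0 to 3): 468.
Outer (x from 0 to 4): 1872.

Therefore ∯_{∂V} F · n dS = 1872.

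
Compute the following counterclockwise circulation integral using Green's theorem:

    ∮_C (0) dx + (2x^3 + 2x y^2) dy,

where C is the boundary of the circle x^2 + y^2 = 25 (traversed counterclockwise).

Green's theorem converts the closed line integral into a double integral over the enclosed region D:

    ∮_C P dx + Q dy = ∬_D (∂Q/∂x - ∂P/∂y) dA.

Here P = 0, Q = 2x^3 + 2x y^2, so

    ∂Q/∂x = 6x^2 + 2y^2,    ∂P/∂y = 0,
    ∂Q/∂x - ∂P/∂y = 6x^2 + 2y^2.

D is the region x^2 + y^2 ≤ 25. Evaluating the double integral:

In polar coordinates (x = r cos θ, y = r sin θ, dA = r dr dθ) the integrand becomes 2r^2(cos(2θ) + 2), so

    ∬_D (6x^2 + 2y^2) dA = ∫_0^{2π} ∫_0^{5} (2r^2(cos(2θ) + 2)) · r dr dθ.

Inner (r from 0 to 5): 1875/2 - 625sin(θ)^2.
Outer (θ from 0 to 2π): 1250π.

Therefore ∮_C P dx + Q dy = 1250π.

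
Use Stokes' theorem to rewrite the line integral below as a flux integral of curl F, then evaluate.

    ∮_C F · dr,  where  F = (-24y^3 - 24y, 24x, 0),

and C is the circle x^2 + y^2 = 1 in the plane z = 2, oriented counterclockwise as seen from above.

Let S be the flat disk x^2 + y^2 ≤ 1 in the plane z = 2, with upward unit normal n̂ = ẑ. By Stokes' theorem,

    ∮_C F · dr = ∬_S (∇ × F) · n̂ dS = ∬_D (curl F)_z dA,

where D is the disk x^2 + y^2 ≤ 1.

Compute the curl of F = (-24y^3 - 24y, 24x, 0):
    (∇ × F)_x = ∂F_z/∂y - ∂F_y/∂z = 0,
    (∇ × F)_y = ∂F_x/∂z - ∂F_z/∂x = 0,
    (∇ × F)_z = ∂F_y/∂x - ∂F_x/∂y = 72y^2 + 48.

On z = 2, (curl F)_z = 72y^2 + 48.

Convert to polar (x = r cos θ, y = r sin θ, dA = r dr dθ); the integrand becomes 72r^2sin(θ)^2 + 48, so

    ∬_D (curl F)_z dA = ∫_0^{2π} ∫_0^{1} (72r^2sin(θ)^2 + 48) · r dr dθ.

Inner (r from 0 to 1): 18sin(θ)^2 + 24.
Outer (θ from 0 to 2π): 66π.

Therefore ∮_C F · dr = 66π.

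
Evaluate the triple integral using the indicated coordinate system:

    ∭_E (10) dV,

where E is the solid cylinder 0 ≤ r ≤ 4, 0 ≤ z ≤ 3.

In cylindrical coordinates, x = r cos(θ), y = r sin(θ), z = z, and dV = r dr dθ dz.

The integrand becomes 10, so

    ∭_E (10) dV = ∫_{0}^{2π} ∫_{0}^{4} ∫_{0}^{3} (10) · r dz dr dθ.

Inner (z): 30r.
Middle (r from 0 to 4): 240.
Outer (θ): 480π.

Therefore the triple integral equals 480π.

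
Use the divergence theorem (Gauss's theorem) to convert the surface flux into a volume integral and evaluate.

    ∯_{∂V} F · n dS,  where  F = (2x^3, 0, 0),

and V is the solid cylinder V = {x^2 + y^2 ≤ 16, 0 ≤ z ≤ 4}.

By the divergence theorem,

    ∯_{∂V} F · n dS = ∭_V (∇ · F) dV.

Compute the divergence:
    ∇ · F = ∂F_x/∂x + ∂F_y/∂y + ∂F_z/∂z = 6x^2 + 0 + 0 = 6x^2.

In cylindrical coordinates, x = r cos(θ), y = r sin(θ), z = z, dV = r dr dθ dz, with 0 ≤ r ≤ 4, 0 ≤ θ ≤ 2π, 0 ≤ z ≤ 4.

The integrand, after substitution and multiplying by the volume element, becomes (6r^2cos(θ)^2) · r, so

    ∭_V (∇·F) dV = ∫_0^{2π} ∫_0^{4} ∫_0^{4} (6r^2cos(θ)^2) · r dz dr dθ.

Inner (z from 0 to 4): 24r^3cos(θ)^2.
Middle (r from 0 to 4): 1536cos(θ)^2.
Outer (θ from 0 to 2π): 1536π.

Therefore ∯_{∂V} F · n dS = 1536π.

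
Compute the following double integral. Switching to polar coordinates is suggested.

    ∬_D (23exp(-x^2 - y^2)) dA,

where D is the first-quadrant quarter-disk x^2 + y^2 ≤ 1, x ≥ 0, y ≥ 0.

The region D is 0 ≤ r ≤ 1, 0 ≤ θ ≤ π/2 in polar coordinates, where x = r cos(θ), y = r sin(θ), and dA = r dr dθ.

Under the substitution, the integrand becomes 23exp(-r^2), so

    ∬_D (23exp(-x^2 - y^2)) dA = ∫_{0}^{π/2} ∫_{0}^{1} (23exp(-r^2)) · r dr dθ.

Inner integral (in r): ∫_{0}^{1} (23exp(-r^2)) · r dr = 23/2 - 23exp(-1)/2.

Outer integral (in θ): ∫_{0}^{π/2} (23/2 - 23exp(-1)/2) dθ = -23π (1 - e)exp(-1)/4.

Therefore ∬_D (23exp(-x^2 - y^2)) dA = -23π (1 - e)exp(-1)/4.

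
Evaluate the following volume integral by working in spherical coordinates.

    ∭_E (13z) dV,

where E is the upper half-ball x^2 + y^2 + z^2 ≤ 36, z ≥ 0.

In spherical coordinates, x = ρ sin(φ) cos(θ), y = ρ sin(φ) sin(θ), z = ρ cos(φ), and dV = ρ^2 sin(φ) dρ dφ dθ.

The integrand becomes 13ρ cos(φ), so

    ∭_E (13z) dV = ∫_{0}^{2π} ∫_{0}^{π/2} ∫_{0}^{6} (13ρ cos(φ)) · ρ^2 sin(φ) dρ dφ dθ.

Inner (ρ): 2106sin(2φ).
Middle (φ): 2106.
Outer (θ): 4212π.

Therefore the triple integral equals 4212π.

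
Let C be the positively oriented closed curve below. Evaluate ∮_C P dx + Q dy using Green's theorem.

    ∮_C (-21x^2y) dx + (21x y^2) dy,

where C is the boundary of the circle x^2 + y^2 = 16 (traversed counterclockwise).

Green's theorem converts the closed line integral into a double integral over the enclosed region D:

    ∮_C P dx + Q dy = ∬_D (∂Q/∂x - ∂P/∂y) dA.

Here P = -21x^2y, Q = 21x y^2, so

    ∂Q/∂x = 21y^2,    ∂P/∂y = -21x^2,
    ∂Q/∂x - ∂P/∂y = 21x^2 + 21y^2.

D is the region x^2 + y^2 ≤ 16. Evaluating the double integral:

In polar coordinates (x = r cos θ, y = r sin θ, dA = r dr dθ) the integrand becomes 21r^2, so

    ∬_D (21x^2 + 21y^2) dA = ∫_0^{2π} ∫_0^{4} (21r^2) · r dr dθ.

Inner (r from 0 to 4): 1344.
Outer (θ from 0 to 2π): 2688π.

Therefore ∮_C P dx + Q dy = 2688π.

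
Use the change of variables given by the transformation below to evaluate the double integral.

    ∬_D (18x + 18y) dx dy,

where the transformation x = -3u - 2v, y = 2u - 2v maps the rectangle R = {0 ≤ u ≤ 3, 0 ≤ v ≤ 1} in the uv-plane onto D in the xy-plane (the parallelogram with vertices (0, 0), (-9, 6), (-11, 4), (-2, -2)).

Compute the Jacobian determinant of (x, y) with respect to (u, v):

    ∂(x,y)/∂(u,v) = | -3  -2 | = (-3)(-2) - (-2)(2) = 10.
                   | 2  -2 |

Its absolute value is |J| = 10 (the area scaling factor).

Substituting x = -3u - 2v, y = 2u - 2v into the integrand,

    18x + 18y → -18u - 72v,

so the integral becomes

    ∬_R (-18u - 72v) · |J| du dv = ∫_0^3 ∫_0^1 (-180u - 720v) dv du.

Inner (v): -180u - 360.
Outer (u): -1890.

Therefore ∬_D (18x + 18y) dx dy = -1890.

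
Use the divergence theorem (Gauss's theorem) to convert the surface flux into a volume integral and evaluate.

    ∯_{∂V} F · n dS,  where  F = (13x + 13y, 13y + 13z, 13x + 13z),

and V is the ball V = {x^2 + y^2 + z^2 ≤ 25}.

By the divergence theorem,

    ∯_{∂V} F · n dS = ∭_V (∇ · F) dV.

Compute the divergence:
    ∇ · F = ∂F_x/∂x + ∂F_y/∂y + ∂F_z/∂z = 13 + 13 + 13 = 39.

In spherical coordinates, x = ρ sin(φ) cos(θ), y = ρ sin(φ) sin(θ), z = ρ cos(φ), dV = ρ^2 sin(φ) dρ dφ dθ, with 0 ≤ ρ ≤ 5, 0 ≤ φ ≤ π, 0 ≤ θ ≤ 2π.

The integrand, after substitution and multiplying by the volume element, becomes (39) · ρ^2 sin(φ), so

    ∭_V (∇·F) dV = ∫_0^{2π} ∫_0^{π} ∫_0^{5} (39) · ρ^2 sin(φ) dρ dφ dθ.

Inner (ρ from 0 to 5): 1625sin(φ).
Middle (φ from 0 to π): 3250.
Outer (θ from 0 to 2π): 6500π.

Therefore ∯_{∂V} F · n dS = 6500π.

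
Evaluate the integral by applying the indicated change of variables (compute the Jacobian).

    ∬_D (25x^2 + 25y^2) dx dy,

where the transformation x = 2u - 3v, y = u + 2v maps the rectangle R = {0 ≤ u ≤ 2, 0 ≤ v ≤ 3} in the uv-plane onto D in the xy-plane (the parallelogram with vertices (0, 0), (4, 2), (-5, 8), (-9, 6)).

Compute the Jacobian determinant of (x, y) with respect to (u, v):

    ∂(x,y)/∂(u,v) = | 2  -3 | = (2)(2) - (-3)(1) = 7.
                   | 1  2 |

Its absolute value is |J| = 7 (the area scaling factor).

Substituting x = 2u - 3v, y = u + 2v into the integrand,

    25x^2 + 25y^2 → 125u^2 - 200u v + 325v^2,

so the integral becomes

    ∬_R (125u^2 - 200u v + 325v^2) · |J| du dv = ∫_0^2 ∫_0^3 (875u^2 - 1400u v + 2275v^2) dv du.

Inner (v): 2625u^2 - 6300u + 20475.
Outer (u): 35350.

Therefore ∬_D (25x^2 + 25y^2) dx dy = 35350.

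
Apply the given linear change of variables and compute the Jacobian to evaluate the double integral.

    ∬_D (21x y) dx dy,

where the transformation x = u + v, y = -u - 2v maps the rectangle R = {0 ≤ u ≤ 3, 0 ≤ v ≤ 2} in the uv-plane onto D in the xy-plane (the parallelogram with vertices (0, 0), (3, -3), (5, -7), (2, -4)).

Compute the Jacobian determinant of (x, y) with respect to (u, v):

    ∂(x,y)/∂(u,v) = | 1  1 | = (1)(-2) - (1)(-1) = -1.
                   | -1  -2 |

Its absolute value is |J| = 1 (the area scaling factor).

Substituting x = u + v, y = -u - 2v into the integrand,

    21x y → -21u^2 - 63u v - 42v^2,

so the integral becomes

    ∬_R (-21u^2 - 63u v - 42v^2) · |J| du dv = ∫_0^3 ∫_0^2 (-21u^2 - 63u v - 42v^2) dv du.

Inner (v): -42u^2 - 126u - 112.
Outer (u): -1281.

Therefore ∬_D (21x y) dx dy = -1281.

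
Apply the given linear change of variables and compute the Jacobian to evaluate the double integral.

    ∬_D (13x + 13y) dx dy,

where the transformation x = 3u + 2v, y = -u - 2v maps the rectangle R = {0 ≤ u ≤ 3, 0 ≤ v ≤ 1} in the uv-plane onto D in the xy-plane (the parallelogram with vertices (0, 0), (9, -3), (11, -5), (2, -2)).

Compute the Jacobian determinant of (x, y) with respect to (u, v):

    ∂(x,y)/∂(u,v) = | 3  2 | = (3)(-2) - (2)(-1) = -4.
                   | -1  -2 |

Its absolute value is |J| = 4 (the area scaling factor).

Substituting x = 3u + 2v, y = -u - 2v into the integrand,

    13x + 13y → 26u,

so the integral becomes

    ∬_R (26u) · |J| du dv = ∫_0^3 ∫_0^1 (104u) dv du.

Inner (v): 104u.
Outer (u): 468.

Therefore ∬_D (13x + 13y) dx dy = 468.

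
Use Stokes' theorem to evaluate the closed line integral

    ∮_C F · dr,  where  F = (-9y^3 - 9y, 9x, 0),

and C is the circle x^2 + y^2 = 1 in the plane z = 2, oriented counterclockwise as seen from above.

Let S be the flat disk x^2 + y^2 ≤ 1 in the plane z = 2, with upward unit normal n̂ = ẑ. By Stokes' theorem,

    ∮_C F · dr = ∬_S (∇ × F) · n̂ dS = ∬_D (curl F)_z dA,

where D is the disk x^2 + y^2 ≤ 1.

Compute the curl of F = (-9y^3 - 9y, 9x, 0):
    (∇ × F)_x = ∂F_z/∂y - ∂F_y/∂z = 0,
    (∇ × F)_y = ∂F_x/∂z - ∂F_z/∂x = 0,
    (∇ × F)_z = ∂F_y/∂x - ∂F_x/∂y = 27y^2 + 18.

On z = 2, (curl F)_z = 27y^2 + 18.

Convert to polar (x = r cos θ, y = r sin θ, dA = r dr dθ); the integrand becomes 27r^2sin(θ)^2 + 18, so

    ∬_D (curl F)_z dA = ∫_0^{2π} ∫_0^{1} (27r^2sin(θ)^2 + 18) · r dr dθ.

Inner (r from 0 to 1): 27sin(θ)^2/4 + 9.
Outer (θ from 0 to 2π): 99π/4.

Therefore ∮_C F · dr = 99π/4.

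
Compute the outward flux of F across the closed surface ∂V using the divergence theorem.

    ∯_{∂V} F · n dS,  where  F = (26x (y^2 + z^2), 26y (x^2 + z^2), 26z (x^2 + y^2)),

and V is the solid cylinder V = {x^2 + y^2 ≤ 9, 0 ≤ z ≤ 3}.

By the divergence theorem,

    ∯_{∂V} F · n dS = ∭_V (∇ · F) dV.

Compute the divergence:
    ∇ · F = ∂F_x/∂x + ∂F_y/∂y + ∂F_z/∂z = 26y^2 + 26z^2 + 26x^2 + 26z^2 + 26x^2 + 26y^2 = 52x^2 + 52y^2 + 52z^2.

In cylindrical coordinates, x = r cos(θ), y = r sin(θ), z = z, dV = r dr dθ dz, with 0 ≤ r ≤ 3, 0 ≤ θ ≤ 2π, 0 ≤ z ≤ 3.

The integrand, after substitution and multiplying by the volume element, becomes (52r^2 + 52z^2) · r, so

    ∭_V (∇·F) dV = ∫_0^{2π} ∫_0^{3} ∫_0^{3} (52r^2 + 52z^2) · r dz dr dθ.

Inner (z from 0 to 3): 156r (r^2 + 3).
Middle (r from 0 to 3): 5265.
Outer (θ from 0 to 2π): 10530π.

Therefore ∯_{∂V} F · n dS = 10530π.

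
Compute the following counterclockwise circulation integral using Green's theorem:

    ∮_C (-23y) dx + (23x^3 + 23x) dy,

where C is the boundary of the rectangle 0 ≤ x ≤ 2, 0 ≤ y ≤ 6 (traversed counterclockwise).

Green's theorem converts the closed line integral into a double integral over the enclosed region D:

    ∮_C P dx + Q dy = ∬_D (∂Q/∂x - ∂P/∂y) dA.

Here P = -23y, Q = 23x^3 + 23x, so

    ∂Q/∂x = 69x^2 + 23,    ∂P/∂y = -23,
    ∂Q/∂x - ∂P/∂y = 69x^2 + 46.

D is the region 0 ≤ x ≤ 2, 0 ≤ y ≤ 6. Evaluating the double integral:

    ∬_D (69x^2 + 46) dA = ∫_0^{2} ∫_0^{6} (69x^2 + 46) dy dx.

Inner (y from 0 to 6): 414x^2 + 276.
Outer (x from 0 to 2): 1656.

Therefore ∮_C P dx + Q dy = 1656.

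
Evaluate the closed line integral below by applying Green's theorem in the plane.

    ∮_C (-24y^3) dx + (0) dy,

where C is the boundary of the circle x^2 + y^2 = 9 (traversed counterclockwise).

Green's theorem converts the closed line integral into a double integral over the enclosed region D:

    ∮_C P dx + Q dy = ∬_D (∂Q/∂x - ∂P/∂y) dA.

Here P = -24y^3, Q = 0, so

    ∂Q/∂x = 0,    ∂P/∂y = -72y^2,
    ∂Q/∂x - ∂P/∂y = 72y^2.

D is the region x^2 + y^2 ≤ 9. Evaluating the double integral:

In polar coordinates (x = r cos θ, y = r sin θ, dA = r dr dθ) the integrand becomes 72r^2sin(θ)^2, so

    ∬_D (72y^2) dA = ∫_0^{2π} ∫_0^{3} (72r^2sin(θ)^2) · r dr dθ.

Inner (r from 0 to 3): 1458sin(θ)^2.
Outer (θ from 0 to 2π): 1458π.

Therefore ∮_C P dx + Q dy = 1458π.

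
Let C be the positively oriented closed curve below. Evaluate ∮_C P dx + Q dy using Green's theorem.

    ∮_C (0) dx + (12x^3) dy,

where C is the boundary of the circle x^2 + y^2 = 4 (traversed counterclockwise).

Green's theorem converts the closed line integral into a double integral over the enclosed region D:

    ∮_C P dx + Q dy = ∬_D (∂Q/∂x - ∂P/∂y) dA.

Here P = 0, Q = 12x^3, so

    ∂Q/∂x = 36x^2,    ∂P/∂y = 0,
    ∂Q/∂x - ∂P/∂y = 36x^2.

D is the region x^2 + y^2 ≤ 4. Evaluating the double integral:

In polar coordinates (x = r cos θ, y = r sin θ, dA = r dr dθ) the integrand becomes 36r^2cos(θ)^2, so

    ∬_D (36x^2) dA = ∫_0^{2π} ∫_0^{2} (36r^2cos(θ)^2) · r dr dθ.

Inner (r from 0 to 2): 144cos(θ)^2.
Outer (θ from 0 to 2π): 144π.

Therefore ∮_C P dx + Q dy = 144π.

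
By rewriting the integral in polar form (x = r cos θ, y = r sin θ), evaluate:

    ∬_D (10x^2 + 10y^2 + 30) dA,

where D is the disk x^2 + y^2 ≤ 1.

The region D is 0 ≤ r ≤ 1, 0 ≤ θ ≤ 2π in polar coordinates, where x = r cos(θ), y = r sin(θ), and dA = r dr dθ.

Under the substitution, the integrand becomes 10r^2 + 30, so

    ∬_D (10x^2 + 10y^2 + 30) dA = ∫_{0}^{2π} ∫_{0}^{1} (10r^2 + 30) · r dr dθ.

Inner integral (in r): ∫_{0}^{1} (10r^2 + 30) · r dr = 35/2.

Outer integral (in θ): ∫_{0}^{2π} (35/2) dθ = 35π.

Therefore ∬_D (10x^2 + 10y^2 + 30) dA = 35π.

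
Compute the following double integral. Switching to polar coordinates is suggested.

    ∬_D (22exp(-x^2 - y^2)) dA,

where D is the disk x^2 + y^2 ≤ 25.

The region D is 0 ≤ r ≤ 5, 0 ≤ θ ≤ 2π in polar coordinates, where x = r cos(θ), y = r sin(θ), and dA = r dr dθ.

Under the substitution, the integrand becomes 22exp(-r^2), so

    ∬_D (22exp(-x^2 - y^2)) dA = ∫_{0}^{2π} ∫_{0}^{5} (22exp(-r^2)) · r dr dθ.

Inner integral (in r): ∫_{0}^{5} (22exp(-r^2)) · r dr = 11 - 11exp(-25).

Outer integral (in θ): ∫_{0}^{2π} (11 - 11exp(-25)) dθ = -22π exp(-25) + 22π.

Therefore ∬_D (22exp(-x^2 - y^2)) dA = -22π exp(-25) + 22π.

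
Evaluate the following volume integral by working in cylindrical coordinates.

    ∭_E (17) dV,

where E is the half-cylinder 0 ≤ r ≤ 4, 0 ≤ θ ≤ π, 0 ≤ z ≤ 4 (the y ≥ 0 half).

In cylindrical coordinates, x = r cos(θ), y = r sin(θ), z = z, and dV = r dr dθ dz.

The integrand becomes 17, so

    ∭_E (17) dV = ∫_{0}^{π} ∫_{0}^{4} ∫_{0}^{4} (17) · r dz dr dθ.

Inner (z): 68r.
Middle (r from 0 to 4): 544.
Outer (θ): 544π.

Therefore the triple integral equals 544π.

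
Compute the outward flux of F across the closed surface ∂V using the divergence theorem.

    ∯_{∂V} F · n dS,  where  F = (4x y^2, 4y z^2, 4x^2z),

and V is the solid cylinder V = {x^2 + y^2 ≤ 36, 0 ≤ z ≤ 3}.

By the divergence theorem,

    ∯_{∂V} F · n dS = ∭_V (∇ · F) dV.

Compute the divergence:
    ∇ · F = ∂F_x/∂x + ∂F_y/∂y + ∂F_z/∂z = 4y^2 + 4z^2 + 4x^2 = 4x^2 + 4y^2 + 4z^2.

In cylindrical coordinates, x = r cos(θ), y = r sin(θ), z = z, dV = r dr dθ dz, with 0 ≤ r ≤ 6, 0 ≤ θ ≤ 2π, 0 ≤ z ≤ 3.

The integrand, after substitution and multiplying by the volume element, becomes (4r^2 + 4z^2) · r, so

    ∭_V (∇·F) dV = ∫_0^{2π} ∫_0^{6} ∫_0^{3} (4r^2 + 4z^2) · r dz dr dθ.

Inner (z from 0 to 3): 12r (r^2 + 3).
Middle (r from 0 to 6): 4536.
Outer (θ from 0 to 2π): 9072π.

Therefore ∯_{∂V} F · n dS = 9072π.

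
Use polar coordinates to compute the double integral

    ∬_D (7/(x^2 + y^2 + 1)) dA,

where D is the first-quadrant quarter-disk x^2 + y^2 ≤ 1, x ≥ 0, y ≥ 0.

The region D is 0 ≤ r ≤ 1, 0 ≤ θ ≤ π/2 in polar coordinates, where x = r cos(θ), y = r sin(θ), and dA = r dr dθ.

Under the substitution, the integrand becomes 7/(r^2 + 1), so

    ∬_D (7/(x^2 + y^2 + 1)) dA = ∫_{0}^{π/2} ∫_{0}^{1} (7/(r^2 + 1)) · r dr dθ.

Inner integral (in r): ∫_{0}^{1} (7/(r^2 + 1)) · r dr = 7log(2)/2.

Outer integral (in θ): ∫_{0}^{π/2} (7log(2)/2) dθ = 7π log(2)/4.

Therefore ∬_D (7/(x^2 + y^2 + 1)) dA = 7π log(2)/4.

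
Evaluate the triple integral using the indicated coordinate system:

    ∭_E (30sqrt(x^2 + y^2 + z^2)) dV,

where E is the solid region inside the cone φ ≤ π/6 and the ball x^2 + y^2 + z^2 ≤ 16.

In spherical coordinates, x = ρ sin(φ) cos(θ), y = ρ sin(φ) sin(θ), z = ρ cos(φ), and dV = ρ^2 sin(φ) dρ dφ dθ.

The integrand becomes 30ρ, so

    ∭_E (30sqrt(x^2 + y^2 + z^2)) dV = ∫_{0}^{2π} ∫_{0}^{π/6} ∫_{0}^{4} (30ρ) · ρ^2 sin(φ) dρ dφ dθ.

Inner (ρ): 1920sin(φ).
Middle (φ): 1920 - 960sqrt(3).
Outer (θ): 1920π (2 - sqrt(3)).

Therefore the triple integral equals 1920π (2 - sqrt(3)).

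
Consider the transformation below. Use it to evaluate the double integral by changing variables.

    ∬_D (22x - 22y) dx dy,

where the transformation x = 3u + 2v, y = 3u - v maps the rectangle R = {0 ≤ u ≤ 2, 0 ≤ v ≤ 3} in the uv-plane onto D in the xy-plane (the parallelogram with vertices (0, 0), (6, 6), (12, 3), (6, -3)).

Compute the Jacobian determinant of (x, y) with respect to (u, v):

    ∂(x,y)/∂(u,v) = | 3  2 | = (3)(-1) - (2)(3) = -9.
                   | 3  -1 |

Its absolute value is |J| = 9 (the area scaling factor).

Substituting x = 3u + 2v, y = 3u - v into the integrand,

    22x - 22y → 66v,

so the integral becomes

    ∬_R (66v) · |J| du dv = ∫_0^2 ∫_0^3 (594v) dv du.

Inner (v): 2673.
Outer (u): 5346.

Therefore ∬_D (22x - 22y) dx dy = 5346.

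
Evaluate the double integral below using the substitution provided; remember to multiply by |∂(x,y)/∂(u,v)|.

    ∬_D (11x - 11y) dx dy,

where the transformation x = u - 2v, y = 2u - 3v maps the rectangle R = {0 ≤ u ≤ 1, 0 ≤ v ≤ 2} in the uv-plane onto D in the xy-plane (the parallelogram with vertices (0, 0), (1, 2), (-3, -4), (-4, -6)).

Compute the Jacobian determinant of (x, y) with respect to (u, v):

    ∂(x,y)/∂(u,v) = | 1  -2 | = (1)(-3) - (-2)(2) = 1.
                   | 2  -3 |

Its absolute value is |J| = 1 (the area scaling factor).

Substituting x = u - 2v, y = 2u - 3v into the integrand,

    11x - 11y → -11u + 11v,

so the integral becomes

    ∬_R (-11u + 11v) · |J| du dv = ∫_0^1 ∫_0^2 (-11u + 11v) dv du.

Inner (v): 22 - 22u.
Outer (u): 11.

Therefore ∬_D (11x - 11y) dx dy = 11.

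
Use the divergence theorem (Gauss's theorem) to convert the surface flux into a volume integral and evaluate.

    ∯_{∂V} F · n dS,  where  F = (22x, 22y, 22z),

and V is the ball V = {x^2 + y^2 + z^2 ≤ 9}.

By the divergence theorem,

    ∯_{∂V} F · n dS = ∭_V (∇ · F) dV.

Compute the divergence:
    ∇ · F = ∂F_x/∂x + ∂F_y/∂y + ∂F_z/∂z = 22 + 22 + 22 = 66.

In spherical coordinates, x = ρ sin(φ) cos(θ), y = ρ sin(φ) sin(θ), z = ρ cos(φ), dV = ρ^2 sin(φ) dρ dφ dθ, with 0 ≤ ρ ≤ 3, 0 ≤ φ ≤ π, 0 ≤ θ ≤ 2π.

The integrand, after substitution and multiplying by the volume element, becomes (66) · ρ^2 sin(φ), so

    ∭_V (∇·F) dV = ∫_0^{2π} ∫_0^{π} ∫_0^{3} (66) · ρ^2 sin(φ) dρ dφ dθ.

Inner (ρ from 0 to 3): 594sin(φ).
Middle (φ from 0 to π): 1188.
Outer (θ from 0 to 2π): 2376π.

Therefore ∯_{∂V} F · n dS = 2376π.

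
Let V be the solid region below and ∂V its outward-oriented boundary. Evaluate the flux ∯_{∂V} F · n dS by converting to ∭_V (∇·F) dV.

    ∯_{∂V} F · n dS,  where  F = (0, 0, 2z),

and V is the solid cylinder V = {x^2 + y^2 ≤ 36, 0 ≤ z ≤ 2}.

By the divergence theorem,

    ∯_{∂V} F · n dS = ∭_V (∇ · F) dV.

Compute the divergence:
    ∇ · F = ∂F_x/∂x + ∂F_y/∂y + ∂F_z/∂z = 0 + 0 + 2 = 2.

In cylindrical coordinates, x = r cos(θ), y = r sin(θ), z = z, dV = r dr dθ dz, with 0 ≤ r ≤ 6, 0 ≤ θ ≤ 2π, 0 ≤ z ≤ 2.

The integrand, after substitution and multiplying by the volume element, becomes (2) · r, so

    ∭_V (∇·F) dV = ∫_0^{2π} ∫_0^{6} ∫_0^{2} (2) · r dz dr dθ.

Inner (z from 0 to 2): 4r.
Middle (r from 0 to 6): 72.
Outer (θ from 0 to 2π): 144π.

Therefore ∯_{∂V} F · n dS = 144π.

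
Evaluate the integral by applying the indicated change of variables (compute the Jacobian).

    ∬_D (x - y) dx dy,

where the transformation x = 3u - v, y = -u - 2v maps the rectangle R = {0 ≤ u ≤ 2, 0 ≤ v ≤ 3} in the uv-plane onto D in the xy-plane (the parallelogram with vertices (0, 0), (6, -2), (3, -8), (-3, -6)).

Compute the Jacobian determinant of (x, y) with respect to (u, v):

    ∂(x,y)/∂(u,v) = | 3  -1 | = (3)(-2) - (-1)(-1) = -7.
                   | -1  -2 |

Its absolute value is |J| = 7 (the area scaling factor).

Substituting x = 3u - v, y = -u - 2v into the integrand,

    x - y → 4u + v,

so the integral becomes

    ∬_R (4u + v) · |J| du dv = ∫_0^2 ∫_0^3 (28u + 7v) dv du.

Inner (v): 84u + 63/2.
Outer (u): 231.

Therefore ∬_D (x - y) dx dy = 231.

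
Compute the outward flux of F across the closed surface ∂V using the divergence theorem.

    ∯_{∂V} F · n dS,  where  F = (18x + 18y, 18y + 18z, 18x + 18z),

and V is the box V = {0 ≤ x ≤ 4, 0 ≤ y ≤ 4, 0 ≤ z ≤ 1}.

By the divergence theorem,

    ∯_{∂V} F · n dS = ∭_V (∇ · F) dV.

Compute the divergence:
    ∇ · F = ∂F_x/∂x + ∂F_y/∂y + ∂F_z/∂z = 18 + 18 + 18 = 54.

V is a rectangular box, so dV = dx dy dz with 0 ≤ x ≤ 4, 0 ≤ y ≤ 4, 0 ≤ z ≤ 1.

Integrate (54) over V as an iterated integral:

    ∭_V (∇·F) dV = ∫_0^{4} ∫_0^{4} ∫_0^{1} (54) dz dy dx.

Inner (z from 0 to 1): 54.
Middle (y from 0 to 4): 216.
Outer (x from 0 to 4): 864.

Therefore ∯_{∂V} F · n dS = 864.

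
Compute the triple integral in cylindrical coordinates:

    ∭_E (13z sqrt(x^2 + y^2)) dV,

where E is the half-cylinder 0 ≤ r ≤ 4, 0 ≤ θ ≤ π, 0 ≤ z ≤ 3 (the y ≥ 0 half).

In cylindrical coordinates, x = r cos(θ), y = r sin(θ), z = z, and dV = r dr dθ dz.

The integrand becomes 13r z, so

    ∭_E (13z sqrt(x^2 + y^2)) dV = ∫_{0}^{π} ∫_{0}^{4} ∫_{0}^{3} (13r z) · r dz dr dθ.

Inner (z): 117r^2/2.
Middle (r from 0 to 4): 1248.
Outer (θ): 1248π.

Therefore the triple integral equals 1248π.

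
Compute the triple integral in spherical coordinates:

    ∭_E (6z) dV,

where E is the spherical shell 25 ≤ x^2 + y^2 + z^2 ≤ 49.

In spherical coordinates, x = ρ sin(φ) cos(θ), y = ρ sin(φ) sin(θ), z = ρ cos(φ), and dV = ρ^2 sin(φ) dρ dφ dθ.

The integrand becomes 6ρ cos(φ), so

    ∭_E (6z) dV = ∫_{0}^{2π} ∫_{0}^{π} ∫_{5}^{7} (6ρ cos(φ)) · ρ^2 sin(φ) dρ dφ dθ.

Inner (ρ): 1332sin(2φ).
Middle (φ): 0.
Outer (θ): 0.

Therefore the triple integral equals 0.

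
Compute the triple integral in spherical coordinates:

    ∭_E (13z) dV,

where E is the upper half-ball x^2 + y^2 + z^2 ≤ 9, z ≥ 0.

In spherical coordinates, x = ρ sin(φ) cos(θ), y = ρ sin(φ) sin(θ), z = ρ cos(φ), and dV = ρ^2 sin(φ) dρ dφ dθ.

The integrand becomes 13ρ cos(φ), so

    ∭_E (13z) dV = ∫_{0}^{2π} ∫_{0}^{π/2} ∫_{0}^{3} (13ρ cos(φ)) · ρ^2 sin(φ) dρ dφ dθ.

Inner (ρ): 1053sin(2φ)/8.
Middle (φ): 1053/8.
Outer (θ): 1053π/4.

Therefore the triple integral equals 1053π/4.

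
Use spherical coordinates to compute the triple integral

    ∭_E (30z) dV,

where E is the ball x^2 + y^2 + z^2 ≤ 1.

In spherical coordinates, x = ρ sin(φ) cos(θ), y = ρ sin(φ) sin(θ), z = ρ cos(φ), and dV = ρ^2 sin(φ) dρ dφ dθ.

The integrand becomes 30ρ cos(φ), so

    ∭_E (30z) dV = ∫_{0}^{2π} ∫_{0}^{π} ∫_{0}^{1} (30ρ cos(φ)) · ρ^2 sin(φ) dρ dφ dθ.

Inner (ρ): 15sin(2φ)/4.
Middle (φ): 0.
Outer (θ): 0.

Therefore the triple integral equals 0.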